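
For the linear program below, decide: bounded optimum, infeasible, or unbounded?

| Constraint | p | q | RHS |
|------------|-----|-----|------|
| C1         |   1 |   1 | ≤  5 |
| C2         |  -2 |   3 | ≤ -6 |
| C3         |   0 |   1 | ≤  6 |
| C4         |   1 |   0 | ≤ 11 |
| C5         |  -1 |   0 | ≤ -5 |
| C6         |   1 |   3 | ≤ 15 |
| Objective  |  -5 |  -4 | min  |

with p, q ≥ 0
The point (5, 0) satisfies every constraint, so the LP is feasible; the constraints give p ≤ 11 and q ≤ 6, which with p, q ≥ 0 keep the feasible region inside a bounded box. A feasible, bounded LP attains a finite optimum at a vertex.

The LP has an optimal solution: (5, 0) with z = -25.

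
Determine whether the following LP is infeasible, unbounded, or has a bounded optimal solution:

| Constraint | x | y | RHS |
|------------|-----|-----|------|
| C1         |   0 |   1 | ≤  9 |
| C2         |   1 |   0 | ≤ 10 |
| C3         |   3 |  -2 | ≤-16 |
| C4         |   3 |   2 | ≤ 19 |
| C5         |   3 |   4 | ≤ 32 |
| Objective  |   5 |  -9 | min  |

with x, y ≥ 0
The point (0, 8) satisfies every constraint, so the LP is feasible; the constraints give x ≤ 10 and y ≤ 9, which with x, y ≥ 0 keep the feasible region inside a bounded box. A feasible, bounded LP attains a finite optimum at a vertex.

Feasible with finite optimum z* = -72 at (0, 8).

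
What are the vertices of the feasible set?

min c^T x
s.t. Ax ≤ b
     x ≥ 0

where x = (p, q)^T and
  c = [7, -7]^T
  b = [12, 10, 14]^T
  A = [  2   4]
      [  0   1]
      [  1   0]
Each vertex is the intersection of two constraint boundaries that also satisfies all remaining constraints:
  p = 0 and q = 0 → (0, 0)
  2p + 4q = 12 and q = 0 → (6, 0)
  2p + 4q = 12 and p = 0 → (0, 3)

Vertices: (0, 0), (6, 0), (0, 3)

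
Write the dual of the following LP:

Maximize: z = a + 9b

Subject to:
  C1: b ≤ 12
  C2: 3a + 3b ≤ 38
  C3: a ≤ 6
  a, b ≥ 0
Minimize: z = 12y1 + 38y2 + 6y3

Subject to:
  C1: -3y2 - y3 ≤ -1
  C2: -y1 - 3y2 ≤ -9
  y1, y2, y3 ≥ 0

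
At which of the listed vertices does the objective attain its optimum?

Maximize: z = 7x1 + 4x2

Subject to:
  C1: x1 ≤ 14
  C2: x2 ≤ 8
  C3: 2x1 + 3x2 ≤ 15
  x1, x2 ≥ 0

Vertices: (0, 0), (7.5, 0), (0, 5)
(7.5, 0) with z = 52.5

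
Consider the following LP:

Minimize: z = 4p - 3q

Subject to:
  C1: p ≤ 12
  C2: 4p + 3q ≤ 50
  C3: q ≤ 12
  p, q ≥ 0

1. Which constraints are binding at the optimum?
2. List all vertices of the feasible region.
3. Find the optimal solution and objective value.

1. C3, p ≥ 0
2. (0, 0), (12, 0), (12, 0.6667), (3.5, 12), (0, 12)
3. p = 0, q = 12, z = -36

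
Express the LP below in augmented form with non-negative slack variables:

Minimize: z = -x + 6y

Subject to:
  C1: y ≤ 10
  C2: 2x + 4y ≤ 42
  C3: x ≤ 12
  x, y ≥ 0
min z = -x + 6y

s.t.
  y + s1 = 10
  2x + 4y + s2 = 42
  x + s3 = 12
  x, y, s1, s2, s3 ≥ 0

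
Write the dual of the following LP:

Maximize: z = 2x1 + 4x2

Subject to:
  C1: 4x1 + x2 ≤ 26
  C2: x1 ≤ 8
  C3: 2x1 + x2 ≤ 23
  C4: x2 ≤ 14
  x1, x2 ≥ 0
Minimize: z = 26y1 + 8y2 + 23y3 + 14y4

Subject to:
  C1: -4y1 - y2 - 2y3 ≤ -2
  C2: -y1 - y3 - y4 ≤ -4
  y1, y2, y3, y4 ≥ 0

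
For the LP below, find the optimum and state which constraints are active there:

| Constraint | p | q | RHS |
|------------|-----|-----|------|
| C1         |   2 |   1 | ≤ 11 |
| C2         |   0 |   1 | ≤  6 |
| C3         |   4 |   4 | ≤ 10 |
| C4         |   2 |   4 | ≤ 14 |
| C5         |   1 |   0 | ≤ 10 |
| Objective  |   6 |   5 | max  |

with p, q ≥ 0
Optimal: p = 2.5, q = 0
Binding: C3, q ≥ 0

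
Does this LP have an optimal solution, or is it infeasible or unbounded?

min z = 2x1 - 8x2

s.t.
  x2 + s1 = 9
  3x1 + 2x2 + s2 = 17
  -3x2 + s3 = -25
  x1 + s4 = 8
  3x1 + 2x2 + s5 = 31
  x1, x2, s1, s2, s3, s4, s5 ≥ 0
The point (0, 8.5) satisfies every constraint, so the LP is feasible; the constraints give x1 ≤ 8 and x2 ≤ 9, which with x1, x2 ≥ 0 keep the feasible region inside a bounded box. A feasible, bounded LP attains a finite optimum at a vertex.

Bounded optimum: z* = -68 at (0, 8.5).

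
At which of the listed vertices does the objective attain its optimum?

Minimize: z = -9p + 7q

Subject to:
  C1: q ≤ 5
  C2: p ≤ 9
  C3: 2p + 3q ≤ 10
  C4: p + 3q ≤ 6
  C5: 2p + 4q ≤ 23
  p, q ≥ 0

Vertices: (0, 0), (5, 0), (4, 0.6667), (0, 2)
Evaluating z = -9p + 7q at each vertex:
  (0, 0): z = 0
  (5, 0): z = -45
  (4, 0.6667): z = -31.33
  (0, 2): z = 14

The smallest value is z = -45, attained at (5, 0).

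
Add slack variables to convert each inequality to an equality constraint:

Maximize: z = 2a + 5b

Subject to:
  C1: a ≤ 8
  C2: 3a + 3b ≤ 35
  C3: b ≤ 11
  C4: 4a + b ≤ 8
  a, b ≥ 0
max z = 2a + 5b

s.t.
  a + s1 = 8
  3a + 3b + s2 = 35
  b + s3 = 11
  4a + b + s4 = 8
  a, b, s1, s2, s3, s4 ≥ 0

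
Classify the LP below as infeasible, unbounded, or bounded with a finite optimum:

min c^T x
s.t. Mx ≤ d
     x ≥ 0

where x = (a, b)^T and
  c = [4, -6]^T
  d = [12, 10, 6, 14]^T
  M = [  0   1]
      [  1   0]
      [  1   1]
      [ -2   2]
The point (0, 6) satisfies every constraint, so the LP is feasible; the constraints give a ≤ 10 and b ≤ 12, which with a, b ≥ 0 keep the feasible region inside a bounded box. A feasible, bounded LP attains a finite optimum at a vertex.

Bounded optimum: z* = -36 at (0, 6).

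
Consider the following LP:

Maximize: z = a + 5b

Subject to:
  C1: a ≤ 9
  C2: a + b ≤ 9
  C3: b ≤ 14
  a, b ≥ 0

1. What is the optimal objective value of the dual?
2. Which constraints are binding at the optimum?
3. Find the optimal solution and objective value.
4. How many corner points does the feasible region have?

1. 45 (by strong duality, equal to the primal optimum)
2. C2, a ≥ 0
3. a = 0, b = 9, z = 45
4. 3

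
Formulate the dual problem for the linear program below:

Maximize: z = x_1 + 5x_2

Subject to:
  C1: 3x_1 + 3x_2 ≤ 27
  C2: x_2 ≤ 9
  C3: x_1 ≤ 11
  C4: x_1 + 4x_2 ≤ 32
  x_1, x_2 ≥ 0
Minimize: z = 27y1 + 9y2 + 11y3 + 32y4

Subject to:
  C1: -3y1 - y3 - y4 ≤ -1
  C2: -3y1 - y2 - 4y4 ≤ -5
  y1, y2, y3, y4 ≥ 0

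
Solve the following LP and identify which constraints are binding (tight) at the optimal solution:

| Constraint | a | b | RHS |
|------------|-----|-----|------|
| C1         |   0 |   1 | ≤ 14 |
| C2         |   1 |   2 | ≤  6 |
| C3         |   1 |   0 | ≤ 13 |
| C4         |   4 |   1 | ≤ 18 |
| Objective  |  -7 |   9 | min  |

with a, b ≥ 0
Optimal: a = 4.5, b = 0
Slack at optimum:
  C1: slack = 14
  C2: slack = 1.5
  C3: slack = 8.5
  C4: slack = 0 (binding)
  a ≥ 0: a = 4.5
  b ≥ 0: b = 0 (binding)
Binding constraints: C4, b ≥ 0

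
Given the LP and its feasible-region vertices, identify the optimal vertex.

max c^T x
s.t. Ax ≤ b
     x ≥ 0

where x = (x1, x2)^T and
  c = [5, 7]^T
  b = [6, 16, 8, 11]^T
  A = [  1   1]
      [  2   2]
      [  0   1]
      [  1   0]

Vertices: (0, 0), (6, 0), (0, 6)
Evaluating z = 5x1 + 7x2 at each vertex:
  (0, 0): z = 0
  (6, 0): z = 30
  (0, 6): z = 42

The largest value is z = 42, attained at (0, 6).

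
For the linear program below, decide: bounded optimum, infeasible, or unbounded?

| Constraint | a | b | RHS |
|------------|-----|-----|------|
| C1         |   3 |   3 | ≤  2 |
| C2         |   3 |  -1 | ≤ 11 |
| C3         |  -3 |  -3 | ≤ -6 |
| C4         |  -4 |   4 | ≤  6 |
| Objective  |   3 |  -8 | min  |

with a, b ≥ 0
C1 requires 3a + 3b ≤ 2, while C3 (-3a - 3b ≤ -6) is equivalent to 3a + 3b ≥ 6. Together they would need 6 ≤ 3a + 3b ≤ 2, which is impossible since 6 > 2. No point satisfies all constraints.

Infeasible: no point satisfies all constraints simultaneously.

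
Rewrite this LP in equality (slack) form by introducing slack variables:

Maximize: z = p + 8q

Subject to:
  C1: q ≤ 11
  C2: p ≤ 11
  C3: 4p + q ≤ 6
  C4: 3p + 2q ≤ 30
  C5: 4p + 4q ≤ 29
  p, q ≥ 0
max z = p + 8q

s.t.
  q + s1 = 11
  p + s2 = 11
  4p + q + s3 = 6
  3p + 2q + s4 = 30
  4p + 4q + s5 = 29
  p, q, s1, s2, s3, s4, s5 ≥ 0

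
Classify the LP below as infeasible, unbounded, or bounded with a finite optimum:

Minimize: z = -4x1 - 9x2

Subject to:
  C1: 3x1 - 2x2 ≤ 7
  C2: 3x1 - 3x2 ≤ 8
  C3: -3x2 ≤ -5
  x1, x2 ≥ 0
Feasible point: (0, 2) satisfies every constraint, so the LP is feasible.
Direction d = (0, 1): for each constraint row a, a·d ≤ 0 —
  (3)(0) + (-2)(1) = -2 ≤ 0
  (3)(0) + (-3)(1) = -3 ≤ 0
  (0)(0) + (-3)(1) = -3 ≤ 0
and d ≥ 0, so (0, 2) + t·d stays feasible for every t ≥ 0. Along this ray z = -4x1 - 9x2 changes by -9 per unit t, so z → −∞.

Unbounded — the objective can decrease without bound over the feasible region.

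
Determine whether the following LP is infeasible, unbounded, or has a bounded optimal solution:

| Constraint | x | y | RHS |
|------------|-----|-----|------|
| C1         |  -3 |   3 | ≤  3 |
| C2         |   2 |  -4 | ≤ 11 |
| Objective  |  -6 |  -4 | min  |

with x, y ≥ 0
Feasible point: (0, 0) satisfies every constraint, so the LP is feasible.
Direction d = (1, 1): for each constraint row a, a·d ≤ 0 —
  (-3)(1) + (3)(1) = 0 ≤ 0
  (2)(1) + (-4)(1) = -2 ≤ 0
and d ≥ 0, so (0, 0) + t·d stays feasible for every t ≥ 0. Along this ray z = -6x - 4y changes by -10 per unit t, so z → −∞.

Unbounded: there is a feasible ray along which z → −∞.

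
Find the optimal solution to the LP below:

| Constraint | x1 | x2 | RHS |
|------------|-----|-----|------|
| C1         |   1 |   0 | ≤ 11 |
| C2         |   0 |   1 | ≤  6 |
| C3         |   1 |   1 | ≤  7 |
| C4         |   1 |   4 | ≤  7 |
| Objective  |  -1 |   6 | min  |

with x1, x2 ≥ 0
x1 = 7, x2 = 0, z = -7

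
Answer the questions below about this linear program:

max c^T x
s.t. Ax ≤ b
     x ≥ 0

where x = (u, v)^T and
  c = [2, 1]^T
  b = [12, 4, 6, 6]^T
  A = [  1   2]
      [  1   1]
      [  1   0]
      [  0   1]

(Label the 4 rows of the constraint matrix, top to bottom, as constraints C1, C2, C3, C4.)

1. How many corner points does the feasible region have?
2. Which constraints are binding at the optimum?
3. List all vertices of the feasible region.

1. 3
2. C2, v ≥ 0
3. (0, 0), (4, 0), (0, 4)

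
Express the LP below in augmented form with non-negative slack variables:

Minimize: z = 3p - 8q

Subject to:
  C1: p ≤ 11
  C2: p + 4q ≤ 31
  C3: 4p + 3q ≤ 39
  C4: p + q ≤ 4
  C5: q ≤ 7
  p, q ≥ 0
min z = 3p - 8q

s.t.
  p + s1 = 11
  p + 4q + s2 = 31
  4p + 3q + s3 = 39
  p + q + s4 = 4
  q + s5 = 7
  p, q, s1, s2, s3, s4, s5 ≥ 0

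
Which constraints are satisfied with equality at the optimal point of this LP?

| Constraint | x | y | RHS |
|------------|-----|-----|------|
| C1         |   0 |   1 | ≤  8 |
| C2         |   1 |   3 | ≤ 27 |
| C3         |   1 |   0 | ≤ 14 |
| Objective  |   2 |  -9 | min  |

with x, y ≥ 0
Optimal: x = 0, y = 8
Binding: C1, x ≥ 0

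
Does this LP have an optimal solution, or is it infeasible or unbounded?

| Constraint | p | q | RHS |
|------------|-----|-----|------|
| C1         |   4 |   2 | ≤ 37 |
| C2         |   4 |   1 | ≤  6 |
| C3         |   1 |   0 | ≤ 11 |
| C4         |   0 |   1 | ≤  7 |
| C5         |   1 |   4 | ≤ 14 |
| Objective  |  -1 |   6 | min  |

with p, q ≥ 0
The point (1.5, 0) satisfies every constraint, so the LP is feasible; the constraints give p ≤ 11 and q ≤ 7, which with p, q ≥ 0 keep the feasible region inside a bounded box. A feasible, bounded LP attains a finite optimum at a vertex.

Evaluating z = -p + 6q at each vertex:
  (0, 0): z = 0
  (1.5, 0): z = -1.5
  (0.6667, 3.333): z = 19.33
  (0, 3.5): z = 21

The LP has an optimal solution: (1.5, 0) with z = -1.5.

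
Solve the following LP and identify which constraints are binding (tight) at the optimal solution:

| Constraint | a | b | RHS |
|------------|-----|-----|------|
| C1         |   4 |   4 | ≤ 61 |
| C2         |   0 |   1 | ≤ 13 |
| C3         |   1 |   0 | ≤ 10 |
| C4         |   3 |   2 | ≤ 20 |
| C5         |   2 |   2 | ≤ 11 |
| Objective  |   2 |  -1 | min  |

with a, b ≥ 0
Optimal: a = 0, b = 5.5
Slack at optimum:
  C1: slack = 39
  C2: slack = 7.5
  C3: slack = 10
  C4: slack = 9
  C5: slack = 0 (binding)
  a ≥ 0: a = 0 (binding)
  b ≥ 0: b = 5.5
Binding constraints: C5, a ≥ 0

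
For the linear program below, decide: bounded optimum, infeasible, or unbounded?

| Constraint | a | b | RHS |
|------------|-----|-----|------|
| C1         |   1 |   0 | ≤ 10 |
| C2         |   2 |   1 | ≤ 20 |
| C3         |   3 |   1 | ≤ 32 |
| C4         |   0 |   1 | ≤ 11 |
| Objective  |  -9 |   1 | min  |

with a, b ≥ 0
The point (10, 0) satisfies every constraint, so the LP is feasible; the constraints give a ≤ 10 and b ≤ 11, which with a, b ≥ 0 keep the feasible region inside a bounded box. A feasible, bounded LP attains a finite optimum at a vertex.

The LP has an optimal solution: (10, 0) with z = -90.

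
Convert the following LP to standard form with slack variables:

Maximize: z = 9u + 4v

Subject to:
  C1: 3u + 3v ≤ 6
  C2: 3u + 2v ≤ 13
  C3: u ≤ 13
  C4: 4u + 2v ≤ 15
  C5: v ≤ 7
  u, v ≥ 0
max z = 9u + 4v

s.t.
  3u + 3v + s1 = 6
  3u + 2v + s2 = 13
  u + s3 = 13
  4u + 2v + s4 = 15
  v + s5 = 7
  u, v, s1, s2, s3, s4, s5 ≥ 0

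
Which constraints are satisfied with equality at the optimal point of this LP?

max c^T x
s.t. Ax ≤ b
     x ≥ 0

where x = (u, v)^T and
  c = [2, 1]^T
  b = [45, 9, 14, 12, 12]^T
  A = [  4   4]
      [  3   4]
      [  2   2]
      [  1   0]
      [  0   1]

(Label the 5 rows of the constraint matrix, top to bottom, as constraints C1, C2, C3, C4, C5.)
Optimal: u = 3, v = 0
Slack at optimum:
  C1: slack = 33
  C2: slack = 0 (binding)
  C3: slack = 8
  C4: slack = 9
  C5: slack = 12
  u ≥ 0: u = 3
  v ≥ 0: v = 0 (binding)
Binding constraints: C2, v ≥ 0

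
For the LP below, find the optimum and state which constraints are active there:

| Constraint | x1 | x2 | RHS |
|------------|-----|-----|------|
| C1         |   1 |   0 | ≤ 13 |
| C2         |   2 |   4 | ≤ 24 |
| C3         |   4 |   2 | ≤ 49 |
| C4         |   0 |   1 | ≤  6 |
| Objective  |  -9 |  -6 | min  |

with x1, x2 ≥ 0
Optimal: x1 = 12, x2 = 0
Binding: C2, x2 ≥ 0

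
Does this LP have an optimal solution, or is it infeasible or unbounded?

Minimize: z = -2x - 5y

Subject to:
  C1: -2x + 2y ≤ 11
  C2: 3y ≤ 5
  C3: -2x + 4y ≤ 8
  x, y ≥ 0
Feasible point: (0, 0) satisfies every constraint, so the LP is feasible.
Direction d = (1, 0): for each constraint row a, a·d ≤ 0 —
  (-2)(1) + (2)(0) = -2 ≤ 0
  (0)(1) + (3)(0) = 0 ≤ 0
  (-2)(1) + (4)(0) = -2 ≤ 0
and d ≥ 0, so (0, 0) + t·d stays feasible for every t ≥ 0. Along this ray z = -2x - 5y changes by -2 per unit t, so z → −∞.

Unbounded — the objective can decrease without bound over the feasible region.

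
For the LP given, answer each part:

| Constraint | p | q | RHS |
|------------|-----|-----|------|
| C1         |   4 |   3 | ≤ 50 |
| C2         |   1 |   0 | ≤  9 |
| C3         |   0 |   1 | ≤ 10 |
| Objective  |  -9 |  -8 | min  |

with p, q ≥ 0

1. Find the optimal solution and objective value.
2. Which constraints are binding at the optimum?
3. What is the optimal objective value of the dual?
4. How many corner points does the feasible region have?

1. p = 5, q = 10, z = -125
2. C1, C3
3. -125 (by strong duality, equal to the primal optimum)
4. 5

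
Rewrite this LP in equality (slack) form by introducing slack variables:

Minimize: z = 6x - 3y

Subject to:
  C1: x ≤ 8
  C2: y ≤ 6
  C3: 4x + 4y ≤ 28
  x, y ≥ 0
min z = 6x - 3y

s.t.
  x + s1 = 8
  y + s2 = 6
  4x + 4y + s3 = 28
  x, y, s1, s2, s3 ≥ 0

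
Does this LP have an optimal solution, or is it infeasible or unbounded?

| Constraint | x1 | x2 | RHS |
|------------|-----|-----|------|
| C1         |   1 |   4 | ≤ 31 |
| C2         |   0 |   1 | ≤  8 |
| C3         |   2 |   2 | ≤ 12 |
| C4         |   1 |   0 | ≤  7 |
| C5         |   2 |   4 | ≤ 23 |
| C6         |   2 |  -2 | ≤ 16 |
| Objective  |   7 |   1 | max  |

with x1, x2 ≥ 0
The point (6, 0) satisfies every constraint, so the LP is feasible; the constraints give x1 ≤ 7 and x2 ≤ 8, which with x1, x2 ≥ 0 keep the feasible region inside a bounded box. A feasible, bounded LP attains a finite optimum at a vertex.

Evaluating z = 7x1 + x2 at each vertex:
  (0, 0): z = 0
  (6, 0): z = 42
  (0.5, 5.5): z = 9
  (0, 5.75): z = 5.75

Feasible with finite optimum z* = 42 at (6, 0).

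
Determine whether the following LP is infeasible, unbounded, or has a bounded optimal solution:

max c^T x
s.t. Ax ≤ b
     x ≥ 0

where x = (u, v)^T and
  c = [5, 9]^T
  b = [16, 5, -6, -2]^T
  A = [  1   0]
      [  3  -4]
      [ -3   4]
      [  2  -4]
One constraint requires 3u - 4v ≤ 5, while the constraint -3u + 4v ≤ -6 is equivalent to 3u - 4v ≥ 6. Together they would need 6 ≤ 3u - 4v ≤ 5, which is impossible since 6 > 5. No point satisfies all constraints.

Infeasible: no point satisfies all constraints simultaneously.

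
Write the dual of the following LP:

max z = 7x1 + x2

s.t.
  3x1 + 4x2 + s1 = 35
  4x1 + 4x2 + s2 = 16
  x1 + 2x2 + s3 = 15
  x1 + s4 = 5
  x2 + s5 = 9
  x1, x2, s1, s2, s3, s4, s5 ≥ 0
Minimize: z = 35y1 + 16y2 + 15y3 + 5y4 + 9y5

Subject to:
  C1: -3y1 - 4y2 - y3 - y4 ≤ -7
  C2: -4y1 - 4y2 - 2y3 - y5 ≤ -1
  y1, y2, y3, y4, y5 ≥ 0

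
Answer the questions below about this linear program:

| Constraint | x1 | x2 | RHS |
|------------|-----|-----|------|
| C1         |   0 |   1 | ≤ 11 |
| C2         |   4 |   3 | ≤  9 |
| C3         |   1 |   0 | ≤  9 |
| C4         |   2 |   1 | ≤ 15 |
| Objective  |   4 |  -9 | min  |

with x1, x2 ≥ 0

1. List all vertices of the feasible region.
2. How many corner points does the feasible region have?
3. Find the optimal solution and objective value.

1. (0, 0), (2.25, 0), (0, 3)
2. 3
3. x1 = 0, x2 = 3, z = -27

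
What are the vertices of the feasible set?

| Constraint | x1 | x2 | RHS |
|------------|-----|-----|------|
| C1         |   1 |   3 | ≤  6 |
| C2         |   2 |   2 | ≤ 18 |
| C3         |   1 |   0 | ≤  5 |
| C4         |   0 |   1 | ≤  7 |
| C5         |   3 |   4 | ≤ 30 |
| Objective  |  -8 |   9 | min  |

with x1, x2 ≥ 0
Each vertex is the intersection of two constraint boundaries that also satisfies all remaining constraints:
  x1 = 0 and x2 = 0 → (0, 0)
  x1 = 5 and x2 = 0 → (5, 0)
  x1 + 3x2 = 6 and x1 = 5 → (5, 0.3333)
  x1 + 3x2 = 6 and x1 = 0 → (0, 2)

Vertices: (0, 0), (5, 0), (5, 0.3333), (0, 2)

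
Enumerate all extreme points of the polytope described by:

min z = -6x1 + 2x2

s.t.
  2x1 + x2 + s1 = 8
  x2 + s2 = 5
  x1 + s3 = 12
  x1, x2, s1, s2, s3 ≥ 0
Each vertex is the intersection of two constraint boundaries that also satisfies all remaining constraints:
  x1 = 0 and x2 = 0 → (0, 0)
  2x1 + x2 = 8 and x2 = 0 → (4, 0)
  2x1 + x2 = 8 and x2 = 5 → (1.5, 5)
  x2 = 5 and x1 = 0 → (0, 5)

Vertices: (0, 0), (4, 0), (1.5, 5), (0, 5)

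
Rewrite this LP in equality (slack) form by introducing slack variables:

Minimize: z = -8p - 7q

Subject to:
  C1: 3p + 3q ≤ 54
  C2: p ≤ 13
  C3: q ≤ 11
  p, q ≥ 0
min z = -8p - 7q

s.t.
  3p + 3q + s1 = 54
  p + s2 = 13
  q + s3 = 11
  p, q, s1, s2, s3 ≥ 0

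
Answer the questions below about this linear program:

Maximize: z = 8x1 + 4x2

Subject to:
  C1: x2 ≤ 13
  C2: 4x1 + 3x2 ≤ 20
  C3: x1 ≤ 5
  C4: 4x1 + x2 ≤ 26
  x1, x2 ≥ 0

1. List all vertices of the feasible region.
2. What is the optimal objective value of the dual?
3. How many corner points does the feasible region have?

1. (0, 0), (5, 0), (0, 6.667)
2. 40 (by strong duality, equal to the primal optimum)
3. 3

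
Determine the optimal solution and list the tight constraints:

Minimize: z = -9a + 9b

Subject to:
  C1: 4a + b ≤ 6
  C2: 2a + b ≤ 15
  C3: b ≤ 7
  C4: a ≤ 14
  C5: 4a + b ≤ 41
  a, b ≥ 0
Optimal: a = 1.5, b = 0
Slack at optimum:
  C1: slack = 0 (binding)
  C2: slack = 12
  C3: slack = 7
  C4: slack = 12.5
  C5: slack = 35
  a ≥ 0: a = 1.5
  b ≥ 0: b = 0 (binding)
Binding constraints: C1, b ≥ 0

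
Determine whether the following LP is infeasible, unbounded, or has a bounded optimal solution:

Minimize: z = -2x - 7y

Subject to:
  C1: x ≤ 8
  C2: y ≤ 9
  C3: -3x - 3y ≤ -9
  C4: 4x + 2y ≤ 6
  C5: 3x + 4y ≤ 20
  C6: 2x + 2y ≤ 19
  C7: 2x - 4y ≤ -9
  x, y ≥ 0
The point (0, 3) satisfies every constraint, so the LP is feasible; the constraints give x ≤ 8 and y ≤ 9, which with x, y ≥ 0 keep the feasible region inside a bounded box. A feasible, bounded LP attains a finite optimum at a vertex.

Evaluating z = -2x - 7y at each vertex:
  (0, 3): z = -21

The LP has an optimal solution: (0, 3) with z = -21.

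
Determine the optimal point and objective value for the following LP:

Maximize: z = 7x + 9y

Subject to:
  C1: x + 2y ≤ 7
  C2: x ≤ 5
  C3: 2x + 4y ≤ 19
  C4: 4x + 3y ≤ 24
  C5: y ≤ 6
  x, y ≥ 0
x = 5, y = 1, z = 44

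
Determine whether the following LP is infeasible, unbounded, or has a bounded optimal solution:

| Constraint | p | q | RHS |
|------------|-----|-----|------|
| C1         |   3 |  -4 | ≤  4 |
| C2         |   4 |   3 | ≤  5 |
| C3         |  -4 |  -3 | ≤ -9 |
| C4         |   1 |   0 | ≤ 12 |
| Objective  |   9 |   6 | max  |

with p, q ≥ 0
C2 requires 4p + 3q ≤ 5, while C3 (-4p - 3q ≤ -9) is equivalent to 4p + 3q ≥ 9. Together they would need 9 ≤ 4p + 3q ≤ 5, which is impossible since 9 > 5. No point satisfies all constraints.

The feasible region is empty; the LP is infeasible.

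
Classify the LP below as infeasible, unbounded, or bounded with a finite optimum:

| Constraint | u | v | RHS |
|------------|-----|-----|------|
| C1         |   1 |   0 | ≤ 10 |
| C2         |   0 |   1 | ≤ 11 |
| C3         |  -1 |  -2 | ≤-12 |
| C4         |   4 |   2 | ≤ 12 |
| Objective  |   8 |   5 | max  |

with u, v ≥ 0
The point (0, 6) satisfies every constraint, so the LP is feasible; the constraints give u ≤ 10 and v ≤ 11, which with u, v ≥ 0 keep the feasible region inside a bounded box. A feasible, bounded LP attains a finite optimum at a vertex.

The LP has an optimal solution: (0, 6) with z = 30.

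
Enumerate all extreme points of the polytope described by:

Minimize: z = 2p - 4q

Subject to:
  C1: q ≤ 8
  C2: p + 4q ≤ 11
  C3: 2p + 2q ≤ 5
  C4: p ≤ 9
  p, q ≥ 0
Each vertex is the intersection of two constraint boundaries that also satisfies all remaining constraints:
  p = 0 and q = 0 → (0, 0)
  2p + 2q = 5 and q = 0 → (2.5, 0)
  2p + 2q = 5 and p = 0 → (0, 2.5)

Vertices: (0, 0), (2.5, 0), (0, 2.5)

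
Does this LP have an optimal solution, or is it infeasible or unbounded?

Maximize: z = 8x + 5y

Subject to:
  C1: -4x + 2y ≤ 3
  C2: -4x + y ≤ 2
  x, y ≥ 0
Feasible point: (0, 0) satisfies every constraint, so the LP is feasible.
Direction d = (1, 0): for each constraint row a, a·d ≤ 0 —
  (-4)(1) + (2)(0) = -4 ≤ 0
  (-4)(1) + (1)(0) = -4 ≤ 0
and d ≥ 0, so (0, 0) + t·d stays feasible for every t ≥ 0. Along this ray z = 8x + 5y changes by 8 per unit t, so z → +∞.

Unbounded: there is a feasible ray along which z → +∞.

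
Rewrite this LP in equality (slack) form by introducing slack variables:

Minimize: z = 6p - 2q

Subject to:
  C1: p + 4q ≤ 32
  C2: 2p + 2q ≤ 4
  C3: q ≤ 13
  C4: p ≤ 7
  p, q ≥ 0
min z = 6p - 2q

s.t.
  p + 4q + s1 = 32
  2p + 2q + s2 = 4
  q + s3 = 13
  p + s4 = 7
  p, q, s1, s2, s3, s4 ≥ 0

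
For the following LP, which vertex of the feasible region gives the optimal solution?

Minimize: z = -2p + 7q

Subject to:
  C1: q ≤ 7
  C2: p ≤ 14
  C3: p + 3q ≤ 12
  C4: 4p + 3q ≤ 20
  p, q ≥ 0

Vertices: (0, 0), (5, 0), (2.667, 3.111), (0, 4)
Evaluating z = -2p + 7q at each vertex:
  (0, 0): z = 0
  (5, 0): z = -10
  (2.667, 3.111): z = 16.44
  (0, 4): z = 28

The smallest value is z = -10, attained at (5, 0).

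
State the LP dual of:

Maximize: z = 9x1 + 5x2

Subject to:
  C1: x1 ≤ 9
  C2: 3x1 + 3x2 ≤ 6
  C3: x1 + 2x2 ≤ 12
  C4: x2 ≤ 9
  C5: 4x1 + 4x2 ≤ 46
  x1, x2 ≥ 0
Minimize: z = 9y1 + 6y2 + 12y3 + 9y4 + 46y5

Subject to:
  C1: -y1 - 3y2 - y3 - 4y5 ≤ -9
  C2: -3y2 - 2y3 - y4 - 4y5 ≤ -5
  y1, y2, y3, y4, y5 ≥ 0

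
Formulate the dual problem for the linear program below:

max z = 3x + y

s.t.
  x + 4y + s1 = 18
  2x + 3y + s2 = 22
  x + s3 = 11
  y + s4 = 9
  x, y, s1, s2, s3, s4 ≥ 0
Minimize: z = 18y1 + 22y2 + 11y3 + 9y4

Subject to:
  C1: -y1 - 2y2 - y3 ≤ -3
  C2: -4y1 - 3y2 - y4 ≤ -1
  y1, y2, y3, y4 ≥ 0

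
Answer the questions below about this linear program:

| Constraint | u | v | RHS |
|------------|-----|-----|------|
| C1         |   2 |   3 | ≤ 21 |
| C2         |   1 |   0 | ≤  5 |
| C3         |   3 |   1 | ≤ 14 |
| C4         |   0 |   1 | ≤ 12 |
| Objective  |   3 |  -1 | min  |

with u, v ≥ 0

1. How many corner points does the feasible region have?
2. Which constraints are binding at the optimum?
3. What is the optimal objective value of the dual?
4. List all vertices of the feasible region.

1. 4
2. C1, u ≥ 0
3. -7 (by strong duality, equal to the primal optimum)
4. (0, 0), (4.667, 0), (3, 5), (0, 7)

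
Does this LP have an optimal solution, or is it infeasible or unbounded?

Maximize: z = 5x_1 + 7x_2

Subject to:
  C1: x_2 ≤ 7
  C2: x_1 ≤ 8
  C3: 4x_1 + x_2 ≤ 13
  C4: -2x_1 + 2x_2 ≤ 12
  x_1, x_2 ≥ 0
The point (1.5, 7) satisfies every constraint, so the LP is feasible; the constraints give x_1 ≤ 8 and x_2 ≤ 7, which with x_1, x_2 ≥ 0 keep the feasible region inside a bounded box. A feasible, bounded LP attains a finite optimum at a vertex.

Feasible with finite optimum z* = 56.5 at (1.5, 7).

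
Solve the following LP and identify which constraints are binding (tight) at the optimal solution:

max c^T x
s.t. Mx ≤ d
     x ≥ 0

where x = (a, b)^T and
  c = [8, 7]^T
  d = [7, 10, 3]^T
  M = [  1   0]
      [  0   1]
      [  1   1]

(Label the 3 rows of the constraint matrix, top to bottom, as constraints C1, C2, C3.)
Optimal: a = 3, b = 0
Binding: C3, b ≥ 0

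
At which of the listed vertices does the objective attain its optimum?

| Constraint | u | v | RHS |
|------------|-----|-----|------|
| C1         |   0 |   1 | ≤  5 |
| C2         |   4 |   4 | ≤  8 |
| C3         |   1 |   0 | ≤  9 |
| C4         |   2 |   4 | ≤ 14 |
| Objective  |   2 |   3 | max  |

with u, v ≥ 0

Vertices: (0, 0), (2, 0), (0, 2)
(0, 2) with z = 6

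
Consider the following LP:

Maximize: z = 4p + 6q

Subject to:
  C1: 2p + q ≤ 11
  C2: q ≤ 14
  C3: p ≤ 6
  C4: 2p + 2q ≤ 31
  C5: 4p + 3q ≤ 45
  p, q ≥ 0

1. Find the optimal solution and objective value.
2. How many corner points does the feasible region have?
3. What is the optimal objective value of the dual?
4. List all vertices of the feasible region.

1. p = 0, q = 11, z = 66
2. 3
3. 66 (by strong duality, equal to the primal optimum)
4. (0, 0), (5.5, 0), (0, 11)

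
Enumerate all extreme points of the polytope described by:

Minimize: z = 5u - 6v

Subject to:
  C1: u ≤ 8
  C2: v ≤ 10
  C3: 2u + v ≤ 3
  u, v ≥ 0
Each vertex is the intersection of two constraint boundaries that also satisfies all remaining constraints:
  u = 0 and v = 0 → (0, 0)
  2u + v = 3 and v = 0 → (1.5, 0)
  2u + v = 3 and u = 0 → (0, 3)

Vertices: (0, 0), (1.5, 0), (0, 3)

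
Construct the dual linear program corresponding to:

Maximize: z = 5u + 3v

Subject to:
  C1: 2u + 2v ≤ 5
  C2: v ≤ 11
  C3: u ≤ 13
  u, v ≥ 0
Minimize: z = 5y1 + 11y2 + 13y3

Subject to:
  C1: -2y1 - y3 ≤ -5
  C2: -2y1 - y2 ≤ -3
  y1, y2, y3 ≥ 0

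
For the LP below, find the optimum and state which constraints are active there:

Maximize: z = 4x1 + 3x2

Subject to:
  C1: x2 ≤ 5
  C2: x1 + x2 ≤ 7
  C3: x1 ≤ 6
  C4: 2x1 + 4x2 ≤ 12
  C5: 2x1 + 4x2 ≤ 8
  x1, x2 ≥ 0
Optimal: x1 = 4, x2 = 0
Binding: C5, x2 ≥ 0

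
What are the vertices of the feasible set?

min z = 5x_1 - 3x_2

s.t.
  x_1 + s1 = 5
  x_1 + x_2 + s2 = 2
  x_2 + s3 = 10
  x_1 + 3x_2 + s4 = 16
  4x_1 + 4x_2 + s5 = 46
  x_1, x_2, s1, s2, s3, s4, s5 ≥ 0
Each vertex is the intersection of two constraint boundaries that also satisfies all remaining constraints:
  x_1 = 0 and x_2 = 0 → (0, 0)
  x_1 + x_2 = 2 and x_2 = 0 → (2, 0)
  x_1 + x_2 = 2 and x_1 = 0 → (0, 2)

Vertices: (0, 0), (2, 0), (0, 2)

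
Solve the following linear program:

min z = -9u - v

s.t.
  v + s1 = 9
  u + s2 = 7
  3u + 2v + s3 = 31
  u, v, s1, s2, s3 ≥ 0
u = 7, v = 5, z = -68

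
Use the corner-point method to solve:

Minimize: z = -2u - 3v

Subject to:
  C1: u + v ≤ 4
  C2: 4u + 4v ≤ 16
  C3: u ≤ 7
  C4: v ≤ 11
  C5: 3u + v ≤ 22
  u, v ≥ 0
u = 0, v = 4, z = -12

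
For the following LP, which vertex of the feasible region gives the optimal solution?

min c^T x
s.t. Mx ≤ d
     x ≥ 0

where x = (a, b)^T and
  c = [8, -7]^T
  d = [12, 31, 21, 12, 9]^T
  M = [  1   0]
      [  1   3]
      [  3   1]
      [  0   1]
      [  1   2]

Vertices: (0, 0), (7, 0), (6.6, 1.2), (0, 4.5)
(0, 4.5) with z = -31.5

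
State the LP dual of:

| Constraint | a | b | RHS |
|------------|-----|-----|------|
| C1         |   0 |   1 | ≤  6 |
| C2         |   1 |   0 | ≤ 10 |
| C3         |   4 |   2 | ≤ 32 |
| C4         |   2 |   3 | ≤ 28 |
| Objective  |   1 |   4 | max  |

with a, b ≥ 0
Minimize: z = 6y1 + 10y2 + 32y3 + 28y4

Subject to:
  C1: -y2 - 4y3 - 2y4 ≤ -1
  C2: -y1 - 2y3 - 3y4 ≤ -4
  y1, y2, y3, y4 ≥ 0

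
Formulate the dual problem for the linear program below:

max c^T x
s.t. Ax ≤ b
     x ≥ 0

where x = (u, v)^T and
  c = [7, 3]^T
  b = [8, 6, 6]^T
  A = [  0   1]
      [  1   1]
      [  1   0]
Minimize: z = 8y1 + 6y2 + 6y3

Subject to:
  C1: -y2 - y3 ≤ -7
  C2: -y1 - y2 ≤ -3
  y1, y2, y3 ≥ 0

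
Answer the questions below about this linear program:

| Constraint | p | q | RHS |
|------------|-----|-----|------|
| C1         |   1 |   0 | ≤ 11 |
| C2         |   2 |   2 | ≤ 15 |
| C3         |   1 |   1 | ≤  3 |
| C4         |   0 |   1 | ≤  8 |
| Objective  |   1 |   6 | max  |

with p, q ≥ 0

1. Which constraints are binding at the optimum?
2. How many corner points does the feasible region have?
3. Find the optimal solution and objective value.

1. C3, p ≥ 0
2. 3
3. p = 0, q = 3, z = 18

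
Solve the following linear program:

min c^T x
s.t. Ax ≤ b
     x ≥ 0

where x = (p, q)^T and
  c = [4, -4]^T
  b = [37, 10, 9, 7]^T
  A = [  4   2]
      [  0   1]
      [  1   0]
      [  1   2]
Each vertex is the intersection of two constraint boundaries that also satisfies all remaining constraints:
  p = 0 and q = 0 → (0, 0)
  p + 2q = 7 and q = 0 → (7, 0)
  p + 2q = 7 and p = 0 → (0, 3.5)

Evaluating z = 4p - 4q at each vertex:
  (0, 0): z = 0
  (7, 0): z = 28
  (0, 3.5): z = -14

The minimum is at (0, 3.5) with z = -14.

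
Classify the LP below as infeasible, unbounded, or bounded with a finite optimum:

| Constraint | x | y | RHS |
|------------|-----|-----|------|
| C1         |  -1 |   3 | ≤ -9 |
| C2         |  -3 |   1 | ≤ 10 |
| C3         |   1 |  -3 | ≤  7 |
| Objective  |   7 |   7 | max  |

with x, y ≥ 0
C3 requires x - 3y ≤ 7, while C1 (-x + 3y ≤ -9) is equivalent to x - 3y ≥ 9. Together they would need 9 ≤ x - 3y ≤ 7, which is impossible since 9 > 7. No point satisfies all constraints.

Infeasible: no point satisfies all constraints simultaneously.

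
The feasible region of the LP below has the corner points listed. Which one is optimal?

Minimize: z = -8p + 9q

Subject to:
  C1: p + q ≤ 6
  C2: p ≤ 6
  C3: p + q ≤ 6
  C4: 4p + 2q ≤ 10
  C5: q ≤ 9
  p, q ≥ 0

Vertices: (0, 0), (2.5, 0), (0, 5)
(2.5, 0) with z = -20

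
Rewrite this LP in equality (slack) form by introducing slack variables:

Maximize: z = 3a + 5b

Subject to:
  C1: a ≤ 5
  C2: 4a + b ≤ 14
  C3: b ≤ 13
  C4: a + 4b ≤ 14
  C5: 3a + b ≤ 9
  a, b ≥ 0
max z = 3a + 5b

s.t.
  a + s1 = 5
  4a + b + s2 = 14
  b + s3 = 13
  a + 4b + s4 = 14
  3a + b + s5 = 9
  a, b, s1, s2, s3, s4, s5 ≥ 0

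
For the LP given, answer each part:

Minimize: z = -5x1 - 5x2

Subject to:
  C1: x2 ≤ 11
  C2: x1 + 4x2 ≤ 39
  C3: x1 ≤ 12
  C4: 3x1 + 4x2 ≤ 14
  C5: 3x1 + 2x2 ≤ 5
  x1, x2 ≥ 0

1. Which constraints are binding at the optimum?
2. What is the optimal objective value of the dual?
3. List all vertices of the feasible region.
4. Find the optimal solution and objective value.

1. C5, x1 ≥ 0
2. -12.5 (by strong duality, equal to the primal optimum)
3. (0, 0), (1.667, 0), (0, 2.5)
4. x1 = 0, x2 = 2.5, z = -12.5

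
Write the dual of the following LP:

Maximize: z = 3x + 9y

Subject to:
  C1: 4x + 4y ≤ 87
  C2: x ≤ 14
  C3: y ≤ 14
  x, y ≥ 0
Minimize: z = 87y1 + 14y2 + 14y3

Subject to:
  C1: -4y1 - y2 ≤ -3
  C2: -4y1 - y3 ≤ -9
  y1, y2, y3 ≥ 0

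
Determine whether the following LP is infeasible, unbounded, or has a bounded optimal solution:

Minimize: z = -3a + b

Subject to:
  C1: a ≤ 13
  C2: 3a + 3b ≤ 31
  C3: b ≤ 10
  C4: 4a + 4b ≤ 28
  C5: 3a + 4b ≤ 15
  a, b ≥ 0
The point (5, 0) satisfies every constraint, so the LP is feasible; the constraints give a ≤ 13 and b ≤ 10, which with a, b ≥ 0 keep the feasible region inside a bounded box. A feasible, bounded LP attains a finite optimum at a vertex.

Evaluating z = -3a + b at each vertex:
  (0, 0): z = 0
  (5, 0): z = -15
  (0, 3.75): z = 3.75

Bounded optimum: z* = -15 at (5, 0).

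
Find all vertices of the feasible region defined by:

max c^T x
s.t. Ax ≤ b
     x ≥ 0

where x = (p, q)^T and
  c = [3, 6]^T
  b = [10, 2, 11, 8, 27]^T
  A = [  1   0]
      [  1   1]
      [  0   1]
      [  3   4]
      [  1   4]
Each vertex is the intersection of two constraint boundaries that also satisfies all remaining constraints:
  p = 0 and q = 0 → (0, 0)
  p + q = 2 and q = 0 → (2, 0)
  p + q = 2 and 3p + 4q = 8 → (0, 2)

Vertices: (0, 0), (2, 0), (0, 2)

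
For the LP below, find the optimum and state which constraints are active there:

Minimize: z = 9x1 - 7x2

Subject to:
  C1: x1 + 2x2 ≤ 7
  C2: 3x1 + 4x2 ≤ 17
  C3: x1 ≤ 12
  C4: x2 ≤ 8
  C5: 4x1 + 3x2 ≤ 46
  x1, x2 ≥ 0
Optimal: x1 = 0, x2 = 3.5
Binding: C1, x1 ≥ 0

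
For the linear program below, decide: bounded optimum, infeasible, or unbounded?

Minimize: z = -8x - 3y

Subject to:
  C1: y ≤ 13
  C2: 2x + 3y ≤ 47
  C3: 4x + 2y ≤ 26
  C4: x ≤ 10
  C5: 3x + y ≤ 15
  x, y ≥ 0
The point (2, 9) satisfies every constraint, so the LP is feasible; the constraints give x ≤ 10 and y ≤ 13, which with x, y ≥ 0 keep the feasible region inside a bounded box. A feasible, bounded LP attains a finite optimum at a vertex.

Feasible with finite optimum z* = -43 at (2, 9).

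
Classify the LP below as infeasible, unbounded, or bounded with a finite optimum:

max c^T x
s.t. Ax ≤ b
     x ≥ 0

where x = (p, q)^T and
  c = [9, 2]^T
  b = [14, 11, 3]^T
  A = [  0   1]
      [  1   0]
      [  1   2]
The point (3, 0) satisfies every constraint, so the LP is feasible; the constraints give p ≤ 11 and q ≤ 14, which with p, q ≥ 0 keep the feasible region inside a bounded box. A feasible, bounded LP attains a finite optimum at a vertex.

Bounded optimum: z* = 27 at (3, 0).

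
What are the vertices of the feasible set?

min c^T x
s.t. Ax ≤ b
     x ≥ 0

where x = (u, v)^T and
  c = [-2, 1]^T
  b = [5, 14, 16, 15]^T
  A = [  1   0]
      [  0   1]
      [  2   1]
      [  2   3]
Each vertex is the intersection of two constraint boundaries that also satisfies all remaining constraints:
  u = 0 and v = 0 → (0, 0)
  u = 5 and v = 0 → (5, 0)
  u = 5 and 2u + 3v = 15 → (5, 1.667)
  2u + 3v = 15 and u = 0 → (0, 5)

Vertices: (0, 0), (5, 0), (5, 1.667), (0, 5)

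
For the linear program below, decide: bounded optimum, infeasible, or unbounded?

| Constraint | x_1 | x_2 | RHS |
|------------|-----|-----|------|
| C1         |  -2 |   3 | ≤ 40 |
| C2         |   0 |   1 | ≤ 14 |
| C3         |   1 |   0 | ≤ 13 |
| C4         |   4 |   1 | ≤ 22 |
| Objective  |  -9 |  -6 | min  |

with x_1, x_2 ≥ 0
The point (2, 14) satisfies every constraint, so the LP is feasible; the constraints give x_1 ≤ 13 and x_2 ≤ 14, which with x_1, x_2 ≥ 0 keep the feasible region inside a bounded box. A feasible, bounded LP attains a finite optimum at a vertex.

Evaluating z = -9x_1 - 6x_2 at each vertex:
  (0, 0): z = 0
  (5.5, 0): z = -49.5
  (2, 14): z = -102
  (1, 14): z = -93
  (0, 13.33): z = -80

The LP has an optimal solution: (2, 14) with z = -102.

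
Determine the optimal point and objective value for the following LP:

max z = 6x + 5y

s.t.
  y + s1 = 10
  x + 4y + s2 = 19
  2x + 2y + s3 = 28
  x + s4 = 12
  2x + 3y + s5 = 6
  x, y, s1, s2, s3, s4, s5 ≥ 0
x = 3, y = 0, z = 18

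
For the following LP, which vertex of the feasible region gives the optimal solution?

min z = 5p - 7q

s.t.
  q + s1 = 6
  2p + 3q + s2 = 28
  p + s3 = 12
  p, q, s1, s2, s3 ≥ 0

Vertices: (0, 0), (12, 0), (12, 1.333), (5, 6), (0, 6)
Evaluating z = 5p - 7q at each vertex:
  (0, 0): z = 0
  (12, 0): z = 60
  (12, 1.333): z = 50.67
  (5, 6): z = -17
  (0, 6): z = -42

The smallest value is z = -42, attained at (0, 6).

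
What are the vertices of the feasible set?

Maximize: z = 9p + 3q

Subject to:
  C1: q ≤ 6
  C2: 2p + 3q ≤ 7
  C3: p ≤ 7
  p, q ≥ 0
Each vertex is the intersection of two constraint boundaries that also satisfies all remaining constraints:
  p = 0 and q = 0 → (0, 0)
  2p + 3q = 7 and q = 0 → (3.5, 0)
  2p + 3q = 7 and p = 0 → (0, 2.333)

Vertices: (0, 0), (3.5, 0), (0, 2.333)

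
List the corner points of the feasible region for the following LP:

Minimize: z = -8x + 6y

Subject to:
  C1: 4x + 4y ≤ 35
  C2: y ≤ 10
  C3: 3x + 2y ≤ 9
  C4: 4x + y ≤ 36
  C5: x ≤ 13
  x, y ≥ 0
Each vertex is the intersection of two constraint boundaries that also satisfies all remaining constraints:
  x = 0 and y = 0 → (0, 0)
  3x + 2y = 9 and y = 0 → (3, 0)
  3x + 2y = 9 and x = 0 → (0, 4.5)

Vertices: (0, 0), (3, 0), (0, 4.5)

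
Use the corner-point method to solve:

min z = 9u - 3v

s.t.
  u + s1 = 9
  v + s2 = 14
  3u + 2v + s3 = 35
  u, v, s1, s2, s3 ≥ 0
Each vertex is the intersection of two constraint boundaries that also satisfies all remaining constraints:
  u = 0 and v = 0 → (0, 0)
  u = 9 and v = 0 → (9, 0)
  u = 9 and 3u + 2v = 35 → (9, 4)
  v = 14 and 3u + 2v = 35 → (2.333, 14)
  v = 14 and u = 0 → (0, 14)

Evaluating z = 9u - 3v at each vertex:
  (0, 0): z = 0
  (9, 0): z = 81
  (9, 4): z = 69
  (2.333, 14): z = -21
  (0, 14): z = -42

The minimum is at (0, 14) with z = -42.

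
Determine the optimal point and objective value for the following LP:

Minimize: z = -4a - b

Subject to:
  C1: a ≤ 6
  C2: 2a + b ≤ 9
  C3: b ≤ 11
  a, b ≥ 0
Each vertex is the intersection of two constraint boundaries that also satisfies all remaining constraints:
  a = 0 and b = 0 → (0, 0)
  2a + b = 9 and b = 0 → (4.5, 0)
  2a + b = 9 and a = 0 → (0, 9)

Evaluating z = -4a - b at each vertex:
  (0, 0): z = 0
  (4.5, 0): z = -18
  (0, 9): z = -9

The minimum is at (4.5, 0) with z = -18.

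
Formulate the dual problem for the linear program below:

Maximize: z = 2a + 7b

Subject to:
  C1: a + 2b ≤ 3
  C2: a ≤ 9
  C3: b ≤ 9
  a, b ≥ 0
Minimize: z = 3y1 + 9y2 + 9y3

Subject to:
  C1: -y1 - y2 ≤ -2
  C2: -2y1 - y3 ≤ -7
  y1, y2, y3 ≥ 0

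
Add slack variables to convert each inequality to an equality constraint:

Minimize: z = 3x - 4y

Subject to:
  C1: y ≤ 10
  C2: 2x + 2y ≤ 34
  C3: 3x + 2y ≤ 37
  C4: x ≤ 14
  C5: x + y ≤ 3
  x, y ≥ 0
min z = 3x - 4y

s.t.
  y + s1 = 10
  2x + 2y + s2 = 34
  3x + 2y + s3 = 37
  x + s4 = 14
  x + y + s5 = 3
  x, y, s1, s2, s3, s4, s5 ≥ 0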